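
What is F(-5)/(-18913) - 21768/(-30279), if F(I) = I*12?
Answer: 137838308/190888909 ≈ 0.72209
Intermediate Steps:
F(I) = 12*I
F(-5)/(-18913) - 21768/(-30279) = (12*(-5))/(-18913) - 21768/(-30279) = -60*(-1/18913) - 21768*(-1/30279) = 60/18913 + 7256/10093 = 137838308/190888909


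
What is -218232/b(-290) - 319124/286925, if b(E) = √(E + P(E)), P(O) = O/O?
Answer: -319124/286925 + 218232*I/17 ≈ -1.1122 + 12837.0*I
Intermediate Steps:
P(O) = 1
b(E) = √(1 + E) (b(E) = √(E + 1) = √(1 + E))
-218232/b(-290) - 319124/286925 = -218232/√(1 - 290) - 319124/286925 = -218232*(-I/17) - 319124*1/286925 = -218232*(-I/17) - 319124/286925 = -(-218232)*I/17 - 319124/286925 = 218232*I/17 - 319124/286925 = -319124/286925 + 218232*I/17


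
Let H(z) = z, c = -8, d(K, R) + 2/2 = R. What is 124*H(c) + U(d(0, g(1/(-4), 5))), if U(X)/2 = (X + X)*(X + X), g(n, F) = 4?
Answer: -920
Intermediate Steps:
d(K, R) = -1 + R
U(X) = 8*X**2 (U(X) = 2*((X + X)*(X + X)) = 2*((2*X)*(2*X)) = 2*(4*X**2) = 8*X**2)
124*H(c) + U(d(0, g(1/(-4), 5))) = 124*(-8) + 8*(-1 + 4)**2 = -992 + 8*3**2 = -992 + 8*9 = -992 + 72 = -920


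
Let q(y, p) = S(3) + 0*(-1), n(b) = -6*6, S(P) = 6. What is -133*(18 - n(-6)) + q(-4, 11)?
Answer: -7176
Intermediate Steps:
n(b) = -36
q(y, p) = 6 (q(y, p) = 6 + 0*(-1) = 6 + 0 = 6)
-133*(18 - n(-6)) + q(-4, 11) = -133*(18 - 1*(-36)) + 6 = -133*(18 + 36) + 6 = -133*54 + 6 = -7182 + 6 = -7176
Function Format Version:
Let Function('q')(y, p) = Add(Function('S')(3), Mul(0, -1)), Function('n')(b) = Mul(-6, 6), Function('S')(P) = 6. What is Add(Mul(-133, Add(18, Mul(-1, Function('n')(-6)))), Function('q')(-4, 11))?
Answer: -7176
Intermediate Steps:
Function('n')(b) = -36
Function('q')(y, p) = 6 (Function('q')(y, p) = Add(6, Mul(0, -1)) = Add(6, 0) = 6)
Add(Mul(-133, Add(18, Mul(-1, Function('n')(-6)))), Function('q')(-4, 11)) = Add(Mul(-133, Add(18, Mul(-1, -36))), 6) = Add(Mul(-133, Add(18, 36)), 6) = Add(Mul(-133, 54), 6) = Add(-7182, 6) = -7176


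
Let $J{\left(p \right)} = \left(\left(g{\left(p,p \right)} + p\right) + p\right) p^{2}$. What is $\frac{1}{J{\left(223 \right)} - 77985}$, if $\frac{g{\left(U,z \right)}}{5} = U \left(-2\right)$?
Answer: $- \frac{1}{88794521} \approx -1.1262 \cdot 10^{-8}$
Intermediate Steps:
$g{\left(U,z \right)} = - 10 U$ ($g{\left(U,z \right)} = 5 U \left(-2\right) = 5 \left(- 2 U\right) = - 10 U$)
$J{\left(p \right)} = - 8 p^{3}$ ($J{\left(p \right)} = \left(\left(- 10 p + p\right) + p\right) p^{2} = \left(- 9 p + p\right) p^{2} = - 8 p p^{2} = - 8 p^{3}$)
$\frac{1}{J{\left(223 \right)} - 77985} = \frac{1}{- 8 \cdot 223^{3} - 77985} = \frac{1}{\left(-8\right) 11089567 - 77985} = \frac{1}{-88716536 - 77985} = \frac{1}{-88794521} = - \frac{1}{88794521}$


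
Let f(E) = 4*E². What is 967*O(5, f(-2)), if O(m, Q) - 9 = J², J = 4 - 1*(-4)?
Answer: 70591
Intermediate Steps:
J = 8 (J = 4 + 4 = 8)
O(m, Q) = 73 (O(m, Q) = 9 + 8² = 9 + 64 = 73)
967*O(5, f(-2)) = 967*73 = 70591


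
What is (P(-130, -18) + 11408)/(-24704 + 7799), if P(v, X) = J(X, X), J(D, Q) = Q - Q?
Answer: -496/735 ≈ -0.67483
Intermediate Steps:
J(D, Q) = 0
P(v, X) = 0
(P(-130, -18) + 11408)/(-24704 + 7799) = (0 + 11408)/(-24704 + 7799) = 11408/(-16905) = 11408*(-1/16905) = -496/735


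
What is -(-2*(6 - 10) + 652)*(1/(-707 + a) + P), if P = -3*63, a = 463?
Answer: 7609305/61 ≈ 1.2474e+5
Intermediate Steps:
P = -189
-(-2*(6 - 10) + 652)*(1/(-707 + a) + P) = -(-2*(6 - 10) + 652)*(1/(-707 + 463) - 189) = -(-2*(-4) + 652)*(1/(-244) - 189) = -(8 + 652)*(-1/244 - 189) = -660*(-46117)/244 = -1*(-7609305/61) = 7609305/61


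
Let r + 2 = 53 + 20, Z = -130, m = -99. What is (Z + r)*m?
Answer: 5841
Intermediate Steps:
r = 71 (r = -2 + (53 + 20) = -2 + 73 = 71)
(Z + r)*m = (-130 + 71)*(-99) = -59*(-99) = 5841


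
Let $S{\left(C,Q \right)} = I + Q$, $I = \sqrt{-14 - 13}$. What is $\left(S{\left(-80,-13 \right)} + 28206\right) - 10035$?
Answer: $18158 + 3 i \sqrt{3} \approx 18158.0 + 5.1962 i$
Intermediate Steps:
$I = 3 i \sqrt{3}$ ($I = \sqrt{-27} = 3 i \sqrt{3} \approx 5.1962 i$)
$S{\left(C,Q \right)} = Q + 3 i \sqrt{3}$ ($S{\left(C,Q \right)} = 3 i \sqrt{3} + Q = Q + 3 i \sqrt{3}$)
$\left(S{\left(-80,-13 \right)} + 28206\right) - 10035 = \left(\left(-13 + 3 i \sqrt{3}\right) + 28206\right) - 10035 = \left(28193 + 3 i \sqrt{3}\right) - 10035 = 18158 + 3 i \sqrt{3}$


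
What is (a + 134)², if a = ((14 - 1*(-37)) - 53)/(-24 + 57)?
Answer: 19536400/1089 ≈ 17940.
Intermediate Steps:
a = -2/33 (a = ((14 + 37) - 53)/33 = (51 - 53)*(1/33) = -2*1/33 = -2/33 ≈ -0.060606)
(a + 134)² = (-2/33 + 134)² = (4420/33)² = 19536400/1089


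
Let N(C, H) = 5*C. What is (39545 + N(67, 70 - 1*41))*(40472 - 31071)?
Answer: 374911880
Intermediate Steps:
(39545 + N(67, 70 - 1*41))*(40472 - 31071) = (39545 + 5*67)*(40472 - 31071) = (39545 + 335)*9401 = 39880*9401 = 374911880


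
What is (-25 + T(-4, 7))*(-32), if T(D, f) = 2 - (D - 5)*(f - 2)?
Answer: -704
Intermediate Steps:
T(D, f) = 2 - (-5 + D)*(-2 + f)
(-25 + T(-4, 7))*(-32) = (-25 + (-8 + 2*(-4) + 5*7 - 1*(-4)*7))*(-32) = (-25 + (-8 - 8 + 35 + 28))*(-32) = (-25 + 47)*(-32) = 22*(-32) = -704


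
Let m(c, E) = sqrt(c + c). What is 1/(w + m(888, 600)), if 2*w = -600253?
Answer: -1200506/360303656905 - 16*sqrt(111)/360303656905 ≈ -3.3324e-6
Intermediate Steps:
m(c, E) = sqrt(2)*sqrt(c) (m(c, E) = sqrt(2*c) = sqrt(2)*sqrt(c))
w = -600253/2 (w = (1/2)*(-600253) = -600253/2 ≈ -3.0013e+5)
1/(w + m(888, 600)) = 1/(-600253/2 + sqrt(2)*sqrt(888)) = 1/(-600253/2 + sqrt(2)*(2*sqrt(222))) = 1/(-600253/2 + 4*sqrt(111))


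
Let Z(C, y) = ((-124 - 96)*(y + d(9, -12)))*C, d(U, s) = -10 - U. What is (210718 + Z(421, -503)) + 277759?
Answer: 48836117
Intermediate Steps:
Z(C, y) = C*(4180 - 220*y) (Z(C, y) = ((-124 - 96)*(y + (-10 - 1*9)))*C = (-220*(y + (-10 - 9)))*C = (-220*(y - 19))*C = (-220*(-19 + y))*C = (4180 - 220*y)*C = C*(4180 - 220*y))
(210718 + Z(421, -503)) + 277759 = (210718 + 220*421*(19 - 1*(-503))) + 277759 = (210718 + 220*421*(19 + 503)) + 277759 = (210718 + 220*421*522) + 277759 = (210718 + 48347640) + 277759 = 48558358 + 277759 = 48836117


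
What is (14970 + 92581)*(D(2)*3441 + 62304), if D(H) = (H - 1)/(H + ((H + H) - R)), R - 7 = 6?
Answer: 46535919537/7 ≈ 6.6480e+9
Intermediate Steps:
R = 13 (R = 7 + 6 = 13)
D(H) = (-1 + H)/(-13 + 3*H) (D(H) = (H - 1)/(H + ((H + H) - 1*13)) = (-1 + H)/(H + (2*H - 13)) = (-1 + H)/(H + (-13 + 2*H)) = (-1 + H)/(-13 + 3*H))
(14970 + 92581)*(D(2)*3441 + 62304) = (14970 + 92581)*(((-1 + 2)/(-13 + 3*2))*3441 + 62304) = 107551*((1/(-13 + 6))*3441 + 62304) = 107551*((1/(-7))*3441 + 62304) = 107551*(-⅐*1*3441 + 62304) = 107551*(-⅐*3441 + 62304) = 107551*(-3441/7 + 62304) = 107551*(432687/7) = 46535919537/7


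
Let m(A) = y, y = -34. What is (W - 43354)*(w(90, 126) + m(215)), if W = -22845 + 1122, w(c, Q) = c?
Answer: -3644312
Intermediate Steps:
m(A) = -34
W = -21723
(W - 43354)*(w(90, 126) + m(215)) = (-21723 - 43354)*(90 - 34) = -65077*56 = -3644312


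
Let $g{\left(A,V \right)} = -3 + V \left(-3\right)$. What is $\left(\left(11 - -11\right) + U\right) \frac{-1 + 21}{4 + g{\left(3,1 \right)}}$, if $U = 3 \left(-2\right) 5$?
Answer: $80$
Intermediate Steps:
$g{\left(A,V \right)} = -3 - 3 V$
$U = -30$ ($U = \left(-6\right) 5 = -30$)
$\left(\left(11 - -11\right) + U\right) \frac{-1 + 21}{4 + g{\left(3,1 \right)}} = \left(\left(11 - -11\right) - 30\right) \frac{-1 + 21}{4 - 6} = \left(\left(11 + 11\right) - 30\right) \frac{20}{4 - 6} = \left(22 - 30\right) \frac{20}{4 - 6} = - 8 \frac{20}{-2} = - 8 \cdot 20 \left(- \frac{1}{2}\right) = \left(-8\right) \left(-10\right) = 80$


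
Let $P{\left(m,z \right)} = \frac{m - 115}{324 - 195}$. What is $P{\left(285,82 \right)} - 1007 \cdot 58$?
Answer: $- \frac{7534204}{129} \approx -58405.0$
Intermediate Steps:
$P{\left(m,z \right)} = - \frac{115}{129} + \frac{m}{129}$ ($P{\left(m,z \right)} = \frac{-115 + m}{129} = \left(-115 + m\right) \frac{1}{129} = - \frac{115}{129} + \frac{m}{129}$)
$P{\left(285,82 \right)} - 1007 \cdot 58 = \left(- \frac{115}{129} + \frac{1}{129} \cdot 285\right) - 1007 \cdot 58 = \left(- \frac{115}{129} + \frac{95}{43}\right) - 58406 = \frac{170}{129} - 58406 = - \frac{7534204}{129}$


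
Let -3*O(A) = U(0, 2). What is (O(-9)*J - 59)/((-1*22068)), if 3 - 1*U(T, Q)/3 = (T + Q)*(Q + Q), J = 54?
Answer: -211/22068 ≈ -0.0095614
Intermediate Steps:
U(T, Q) = 9 - 6*Q*(Q + T) (U(T, Q) = 9 - 3*(T + Q)*(Q + Q) = 9 - 3*(Q + T)*2*Q = 9 - 6*Q*(Q + T))
O(A) = 5 (O(A) = -(9 - 6*2**2 - 6*2*0)/3 = -(9 - 6*4 + 0)/3 = -(9 - 24 + 0)/3 = -1/3*(-15) = 5)
(O(-9)*J - 59)/((-1*22068)) = (5*54 - 59)/((-1*22068)) = (270 - 59)/(-22068) = 211*(-1/22068) = -211/22068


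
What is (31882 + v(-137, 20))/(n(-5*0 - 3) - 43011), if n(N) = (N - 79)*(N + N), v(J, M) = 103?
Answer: -31985/42519 ≈ -0.75225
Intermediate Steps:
n(N) = 2*N*(-79 + N) (n(N) = (-79 + N)*(2*N) = 2*N*(-79 + N))
(31882 + v(-137, 20))/(n(-5*0 - 3) - 43011) = (31882 + 103)/(2*(-5*0 - 3)*(-79 + (-5*0 - 3)) - 43011) = 31985/(2*(0 - 3)*(-79 + (0 - 3)) - 43011) = 31985/(2*(-3)*(-79 - 3) - 43011) = 31985/(2*(-3)*(-82) - 43011) = 31985/(492 - 43011) = 31985/(-42519) = 31985*(-1/42519) = -31985/42519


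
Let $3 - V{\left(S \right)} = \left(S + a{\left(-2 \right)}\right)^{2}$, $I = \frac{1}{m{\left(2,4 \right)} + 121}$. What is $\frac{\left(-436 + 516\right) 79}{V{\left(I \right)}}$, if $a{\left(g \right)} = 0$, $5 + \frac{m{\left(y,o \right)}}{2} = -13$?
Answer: $\frac{22831000}{10837} \approx 2106.8$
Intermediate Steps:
$m{\left(y,o \right)} = -36$ ($m{\left(y,o \right)} = -10 + 2 \left(-13\right) = -10 - 26 = -36$)
$I = \frac{1}{85}$ ($I = \frac{1}{-36 + 121} = \frac{1}{85} \approx 0.011765$)
$V{\left(S \right)} = 3 - S^{2}$ ($V{\left(S \right)} = 3 - \left(S + 0\right)^{2} = 3 - S^{2}$)
$\frac{\left(-436 + 516\right) 79}{V{\left(I \right)}} = \frac{\left(-436 + 516\right) 79}{3 - \left(\frac{1}{85}\right)^{2}} = \frac{80 \cdot 79}{3 - \frac{1}{7225}} = \frac{6320}{3 - \frac{1}{7225}} = \frac{6320}{\frac{21674}{7225}} = 6320 \cdot \frac{7225}{21674} = \frac{22831000}{10837}$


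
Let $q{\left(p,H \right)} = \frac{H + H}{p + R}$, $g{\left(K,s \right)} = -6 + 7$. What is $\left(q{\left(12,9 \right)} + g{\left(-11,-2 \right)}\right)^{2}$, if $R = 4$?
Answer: $\frac{289}{64} \approx 4.5156$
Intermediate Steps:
$g{\left(K,s \right)} = 1$
$q{\left(p,H \right)} = \frac{2 H}{4 + p}$ ($q{\left(p,H \right)} = \frac{H + H}{p + 4} = \frac{2 H}{4 + p}$)
$\left(q{\left(12,9 \right)} + g{\left(-11,-2 \right)}\right)^{2} = \left(2 \cdot 9 \frac{1}{4 + 12} + 1\right)^{2} = \left(2 \cdot 9 \cdot \frac{1}{16} + 1\right)^{2} = \left(\frac{9}{8} + 1\right)^{2} = \left(\frac{17}{8}\right)^{2} = \frac{289}{64}$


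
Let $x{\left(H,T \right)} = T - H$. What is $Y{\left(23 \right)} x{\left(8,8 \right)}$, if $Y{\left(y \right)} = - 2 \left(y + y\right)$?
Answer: $0$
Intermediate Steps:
$Y{\left(y \right)} = - 4 y$ ($Y{\left(y \right)} = - 2 \cdot 2 y = - 4 y$)
$Y{\left(23 \right)} x{\left(8,8 \right)} = \left(-4\right) 23 \left(8 - 8\right) = - 92 \left(8 - 8\right) = \left(-92\right) 0 = 0$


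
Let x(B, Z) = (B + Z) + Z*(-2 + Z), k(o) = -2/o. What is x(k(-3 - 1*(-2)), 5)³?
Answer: 10648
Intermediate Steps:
x(B, Z) = B + Z + Z*(-2 + Z)
x(k(-3 - 1*(-2)), 5)³ = (-2/(-3 - 1*(-2)) + 5² - 1*5)³ = (-2/(-3 + 2) + 25 - 5)³ = (-2/(-1) + 25 - 5)³ = (-2*(-1) + 25 - 5)³ = (2 + 25 - 5)³ = 22³ = 10648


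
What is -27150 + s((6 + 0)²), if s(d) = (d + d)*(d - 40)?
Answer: -27438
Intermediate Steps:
s(d) = 2*d*(-40 + d) (s(d) = (2*d)*(-40 + d) = 2*d*(-40 + d))
-27150 + s((6 + 0)²) = -27150 + 2*(6 + 0)²*(-40 + (6 + 0)²) = -27150 + 2*6²*(-40 + 6²) = -27150 + 2*36*(-40 + 36) = -27150 + 2*36*(-4) = -27150 - 288 = -27438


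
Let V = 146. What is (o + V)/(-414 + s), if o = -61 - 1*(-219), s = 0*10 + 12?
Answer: -152/201 ≈ -0.75622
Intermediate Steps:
s = 12 (s = 0 + 12 = 12)
o = 158 (o = -61 + 219 = 158)
(o + V)/(-414 + s) = (158 + 146)/(-414 + 12) = 304/(-402) = 304*(-1/402) = -152/201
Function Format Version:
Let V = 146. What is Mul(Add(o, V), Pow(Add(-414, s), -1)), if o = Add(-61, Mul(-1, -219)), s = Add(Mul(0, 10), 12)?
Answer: Rational(-152, 201) ≈ -0.75622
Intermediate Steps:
s = 12 (s = Add(0, 12) = 12)
o = 158 (o = Add(-61, 219) = 158)
Mul(Add(o, V), Pow(Add(-414, s), -1)) = Mul(Add(158, 146), Pow(Add(-414, 12), -1)) = Mul(304, Pow(-402, -1)) = Mul(304, Rational(-1, 402)) = Rational(-152, 201)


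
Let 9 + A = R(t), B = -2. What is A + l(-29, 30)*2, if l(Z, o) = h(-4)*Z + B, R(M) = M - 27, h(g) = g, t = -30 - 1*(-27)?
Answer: 189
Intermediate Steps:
t = -3 (t = -30 + 27 = -3)
R(M) = -27 + M
A = -39 (A = -9 + (-27 - 3) = -9 - 30 = -39)
l(Z, o) = -2 - 4*Z (l(Z, o) = -4*Z - 2 = -2 - 4*Z)
A + l(-29, 30)*2 = -39 + (-2 - 4*(-29))*2 = -39 + (-2 + 116)*2 = -39 + 114*2 = -39 + 228 = 189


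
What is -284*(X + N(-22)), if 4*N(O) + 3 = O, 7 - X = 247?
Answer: 69935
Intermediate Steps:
X = -240 (X = 7 - 1*247 = 7 - 247 = -240)
N(O) = -¾ + O/4
-284*(X + N(-22)) = -284*(-240 + (-¾ + (¼)*(-22))) = -284*(-240 + (-¾ - 11/2)) = -284*(-240 - 25/4) = -284*(-985/4) = 69935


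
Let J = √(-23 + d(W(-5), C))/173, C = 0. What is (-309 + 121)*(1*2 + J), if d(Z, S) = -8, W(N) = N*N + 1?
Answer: -376 - 188*I*√31/173 ≈ -376.0 - 6.0505*I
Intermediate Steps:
W(N) = 1 + N² (W(N) = N² + 1 = 1 + N²)
J = I*√31/173 (J = √(-23 - 8)/173 = √(-31)*(1/173) = (I*√31)*(1/173) = I*√31/173 ≈ 0.032184*I)
(-309 + 121)*(1*2 + J) = (-309 + 121)*(1*2 + I*√31/173) = -188*(2 + I*√31/173) = -376 - 188*I*√31/173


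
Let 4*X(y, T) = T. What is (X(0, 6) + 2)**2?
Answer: 49/4 ≈ 12.250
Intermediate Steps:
X(y, T) = T/4
(X(0, 6) + 2)**2 = ((1/4)*6 + 2)**2 = (3/2 + 2)**2 = (7/2)**2 = 49/4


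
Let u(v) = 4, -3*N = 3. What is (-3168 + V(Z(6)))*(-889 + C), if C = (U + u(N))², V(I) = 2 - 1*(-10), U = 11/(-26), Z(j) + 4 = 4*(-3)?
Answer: 467336535/169 ≈ 2.7653e+6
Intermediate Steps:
N = -1 (N = -⅓*3 = -1)
Z(j) = -16 (Z(j) = -4 + 4*(-3) = -4 - 12 = -16)
U = -11/26 (U = 11*(-1/26) = -11/26 ≈ -0.42308)
V(I) = 12 (V(I) = 2 + 10 = 12)
C = 8649/676 (C = (-11/26 + 4)² = (93/26)² = 8649/676 ≈ 12.794)
(-3168 + V(Z(6)))*(-889 + C) = (-3168 + 12)*(-889 + 8649/676) = -3156*(-592315/676) = 467336535/169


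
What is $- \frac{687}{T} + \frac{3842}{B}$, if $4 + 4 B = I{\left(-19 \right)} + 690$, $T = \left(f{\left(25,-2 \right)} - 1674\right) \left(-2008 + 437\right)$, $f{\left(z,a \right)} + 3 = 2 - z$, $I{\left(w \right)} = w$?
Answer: $\frac{41042859371}{1781356900} \approx 23.04$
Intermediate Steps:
$f{\left(z,a \right)} = -1 - z$ ($f{\left(z,a \right)} = -3 - \left(-2 + z\right) = -1 - z$)
$T = 2670700$ ($T = \left(\left(-1 - 25\right) - 1674\right) \left(-2008 + 437\right) = \left(\left(-1 - 25\right) - 1674\right) \left(-1571\right) = \left(-26 - 1674\right) \left(-1571\right) = \left(-1700\right) \left(-1571\right) = 2670700$)
$B = \frac{667}{4}$ ($B = -1 + \frac{-19 + 690}{4} = -1 + \frac{1}{4} \cdot 671 = -1 + \frac{671}{4} = \frac{667}{4} \approx 166.75$)
$- \frac{687}{T} + \frac{3842}{B} = - \frac{687}{2670700} + \frac{3842}{\frac{667}{4}} = \left(-687\right) \frac{1}{2670700} + 3842 \cdot \frac{4}{667} = - \frac{687}{2670700} + \frac{15368}{667} = \frac{41042859371}{1781356900}$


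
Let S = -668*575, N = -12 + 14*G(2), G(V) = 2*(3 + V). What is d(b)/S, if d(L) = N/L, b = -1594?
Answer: 16/76531925 ≈ 2.0906e-7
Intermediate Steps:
G(V) = 6 + 2*V
N = 128 (N = -12 + 14*(6 + 2*2) = -12 + 14*(6 + 4) = -12 + 14*10 = -12 + 140 = 128)
d(L) = 128/L
S = -384100
d(b)/S = (128/(-1594))/(-384100) = (128*(-1/1594))*(-1/384100) = -64/797*(-1/384100) = 16/76531925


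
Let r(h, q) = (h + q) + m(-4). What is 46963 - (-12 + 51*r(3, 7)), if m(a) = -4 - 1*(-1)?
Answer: 46618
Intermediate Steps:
m(a) = -3 (m(a) = -4 + 1 = -3)
r(h, q) = -3 + h + q (r(h, q) = (h + q) - 3 = -3 + h + q)
46963 - (-12 + 51*r(3, 7)) = 46963 - (-12 + 51*(-3 + 3 + 7)) = 46963 - (-12 + 51*7) = 46963 - (-12 + 357) = 46963 - 1*345 = 46963 - 345 = 46618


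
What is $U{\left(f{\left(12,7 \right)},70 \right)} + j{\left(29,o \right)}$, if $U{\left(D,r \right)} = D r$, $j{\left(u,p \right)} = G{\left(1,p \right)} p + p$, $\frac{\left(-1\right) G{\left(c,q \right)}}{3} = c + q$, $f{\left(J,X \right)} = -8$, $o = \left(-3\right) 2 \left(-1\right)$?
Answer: $-680$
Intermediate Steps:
$o = 6$ ($o = \left(-6\right) \left(-1\right) = 6$)
$G{\left(c,q \right)} = - 3 c - 3 q$ ($G{\left(c,q \right)} = - 3 \left(c + q\right) = - 3 c - 3 q$)
$j{\left(u,p \right)} = p + p \left(-3 - 3 p\right)$ ($j{\left(u,p \right)} = \left(\left(-3\right) 1 - 3 p\right) p + p = \left(-3 - 3 p\right) p + p = p \left(-3 - 3 p\right) + p = p + p \left(-3 - 3 p\right)$)
$U{\left(f{\left(12,7 \right)},70 \right)} + j{\left(29,o \right)} = \left(-8\right) 70 - 6 \left(2 + 3 \cdot 6\right) = -560 - 6 \left(2 + 18\right) = -560 - 6 \cdot 20 = -560 - 120 = -680$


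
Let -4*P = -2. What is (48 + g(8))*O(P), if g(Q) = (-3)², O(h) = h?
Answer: 57/2 ≈ 28.500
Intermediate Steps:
P = ½ (P = -¼*(-2) = ½ ≈ 0.50000)
g(Q) = 9
(48 + g(8))*O(P) = (48 + 9)*(½) = 57*(½) = 57/2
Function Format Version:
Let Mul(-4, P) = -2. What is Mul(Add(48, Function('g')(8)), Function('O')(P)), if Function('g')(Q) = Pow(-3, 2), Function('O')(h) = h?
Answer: Rational(57, 2) ≈ 28.500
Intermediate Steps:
P = Rational(1, 2) (P = Mul(Rational(-1, 4), -2) = Rational(1, 2) ≈ 0.50000)
Function('g')(Q) = 9
Mul(Add(48, Function('g')(8)), Function('O')(P)) = Mul(Add(48, 9), Rational(1, 2)) = Mul(57, Rational(1, 2)) = Rational(57, 2)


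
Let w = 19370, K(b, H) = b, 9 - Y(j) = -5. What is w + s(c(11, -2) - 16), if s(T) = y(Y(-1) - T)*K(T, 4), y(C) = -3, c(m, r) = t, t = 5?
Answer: 19403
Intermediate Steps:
Y(j) = 14 (Y(j) = 9 - 1*(-5) = 9 + 5 = 14)
c(m, r) = 5
s(T) = -3*T
w + s(c(11, -2) - 16) = 19370 - 3*(5 - 16) = 19370 - 3*(-11) = 19370 + 33 = 19403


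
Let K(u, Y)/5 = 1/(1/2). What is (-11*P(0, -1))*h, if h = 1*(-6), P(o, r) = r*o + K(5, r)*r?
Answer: -660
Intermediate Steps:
K(u, Y) = 10 (K(u, Y) = 5/(1/2) = 5/(½) = 5*2 = 10)
P(o, r) = 10*r + o*r (P(o, r) = r*o + 10*r = o*r + 10*r = 10*r + o*r)
h = -6
(-11*P(0, -1))*h = -(-11)*(10 + 0)*(-6) = -(-11)*10*(-6) = -11*(-10)*(-6) = 110*(-6) = -660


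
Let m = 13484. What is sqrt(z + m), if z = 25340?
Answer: 2*sqrt(9706) ≈ 197.04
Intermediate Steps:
sqrt(z + m) = sqrt(25340 + 13484) = sqrt(38824) = 2*sqrt(9706)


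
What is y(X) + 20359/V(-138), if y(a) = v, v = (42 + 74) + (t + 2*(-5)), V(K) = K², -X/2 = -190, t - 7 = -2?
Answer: 2134243/19044 ≈ 112.07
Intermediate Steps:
t = 5 (t = 7 - 2 = 5)
X = 380 (X = -2*(-190) = 380)
v = 111 (v = (42 + 74) + (5 + 2*(-5)) = 116 + (5 - 10) = 116 - 5 = 111)
y(a) = 111
y(X) + 20359/V(-138) = 111 + 20359/((-138)²) = 111 + 20359/19044 = 2134243/19044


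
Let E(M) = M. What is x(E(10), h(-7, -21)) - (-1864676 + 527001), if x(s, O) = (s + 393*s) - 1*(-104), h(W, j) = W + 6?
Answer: 1341719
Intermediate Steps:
h(W, j) = 6 + W
x(s, O) = 104 + 394*s (x(s, O) = 394*s + 104 = 104 + 394*s)
x(E(10), h(-7, -21)) - (-1864676 + 527001) = (104 + 394*10) - (-1864676 + 527001) = (104 + 3940) - 1*(-1337675) = 4044 + 1337675 = 1341719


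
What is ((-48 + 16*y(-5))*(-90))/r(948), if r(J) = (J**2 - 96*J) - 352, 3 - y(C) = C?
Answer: -450/50459 ≈ -0.0089181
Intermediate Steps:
y(C) = 3 - C
r(J) = -352 + J**2 - 96*J
((-48 + 16*y(-5))*(-90))/r(948) = ((-48 + 16*(3 - 1*(-5)))*(-90))/(-352 + 948**2 - 96*948) = ((-48 + 16*(3 + 5))*(-90))/(-352 + 898704 - 91008) = ((-48 + 16*8)*(-90))/807344 = ((-48 + 128)*(-90))*(1/807344) = (80*(-90))*(1/807344) = -7200*1/807344 = -450/50459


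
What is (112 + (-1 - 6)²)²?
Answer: 25921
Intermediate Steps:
(112 + (-1 - 6)²)² = (112 + (-7)²)² = (112 + 49)² = 161² = 25921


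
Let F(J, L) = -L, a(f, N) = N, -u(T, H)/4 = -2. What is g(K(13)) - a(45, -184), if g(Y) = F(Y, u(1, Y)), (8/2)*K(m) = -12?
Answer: 176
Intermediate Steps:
u(T, H) = 8 (u(T, H) = -4*(-2) = 8)
K(m) = -3 (K(m) = (¼)*(-12) = -3)
g(Y) = -8 (g(Y) = -1*8 = -8)
g(K(13)) - a(45, -184) = -8 - 1*(-184) = -8 + 184 = 176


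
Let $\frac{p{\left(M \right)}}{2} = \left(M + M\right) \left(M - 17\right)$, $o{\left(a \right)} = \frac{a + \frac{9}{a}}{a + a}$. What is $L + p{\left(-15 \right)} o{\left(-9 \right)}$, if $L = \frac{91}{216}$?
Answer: $\frac{230491}{216} \approx 1067.1$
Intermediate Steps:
$o{\left(a \right)} = \frac{a + \frac{9}{a}}{2 a}$
$p{\left(M \right)} = 4 M \left(-17 + M\right)$ ($p{\left(M \right)} = 2 \left(M + M\right) \left(M - 17\right) = 2 \cdot 2 M \left(-17 + M\right) = 4 M \left(-17 + M\right)$)
$L = \frac{91}{216}$ ($L = 91 \cdot \frac{1}{216} = \frac{91}{216} \approx 0.4213$)
$L + p{\left(-15 \right)} o{\left(-9 \right)} = \frac{91}{216} + 4 \left(-15\right) \left(-17 - 15\right) \frac{9 + \left(-9\right)^{2}}{2 \cdot 81} = \frac{91}{216} + 4 \left(-15\right) \left(-32\right) \frac{1}{2} \cdot \frac{1}{81} \left(9 + 81\right) = \frac{91}{216} + 1920 \cdot \frac{1}{2} \cdot \frac{1}{81} \cdot 90 = \frac{91}{216} + 1920 \cdot \frac{5}{9} = \frac{91}{216} + \frac{3200}{3} = \frac{230491}{216}$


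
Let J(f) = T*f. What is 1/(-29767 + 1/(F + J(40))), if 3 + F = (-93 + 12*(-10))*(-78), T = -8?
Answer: -16291/484934196 ≈ -3.3594e-5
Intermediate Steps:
J(f) = -8*f
F = 16611 (F = -3 + (-93 + 12*(-10))*(-78) = -3 + (-93 - 120)*(-78) = -3 - 213*(-78) = -3 + 16614 = 16611)
1/(-29767 + 1/(F + J(40))) = 1/(-29767 + 1/(16611 - 8*40)) = 1/(-29767 + 1/(16611 - 320)) = 1/(-29767 + 1/16291) = 1/(-484934196/16291) = -16291/484934196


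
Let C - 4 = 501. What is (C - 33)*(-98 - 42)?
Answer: -66080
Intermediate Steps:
C = 505 (C = 4 + 501 = 505)
(C - 33)*(-98 - 42) = (505 - 33)*(-98 - 42) = 472*(-140) = -66080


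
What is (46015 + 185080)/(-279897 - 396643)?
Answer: -46219/135308 ≈ -0.34158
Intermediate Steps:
(46015 + 185080)/(-279897 - 396643) = 231095/(-676540) = 231095*(-1/676540) = -46219/135308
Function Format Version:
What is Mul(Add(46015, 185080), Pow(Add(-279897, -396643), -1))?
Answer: Rational(-46219, 135308) ≈ -0.34158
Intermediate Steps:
Mul(Add(46015, 185080), Pow(Add(-279897, -396643), -1)) = Mul(231095, Pow(-676540, -1)) = Mul(231095, Rational(-1, 676540)) = Rational(-46219, 135308)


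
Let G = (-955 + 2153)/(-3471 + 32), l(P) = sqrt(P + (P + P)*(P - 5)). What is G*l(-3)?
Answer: -3594*sqrt(5)/3439 ≈ -2.3368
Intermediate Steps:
l(P) = sqrt(P + 2*P*(-5 + P)) (l(P) = sqrt(P + (2*P)*(-5 + P)) = sqrt(P + 2*P*(-5 + P)))
G = -1198/3439 (G = 1198/(-3439) = 1198*(-1/3439) = -1198/3439 ≈ -0.34836)
G*l(-3) = -1198*3*sqrt(5)/3439 = -3594*sqrt(5)/3439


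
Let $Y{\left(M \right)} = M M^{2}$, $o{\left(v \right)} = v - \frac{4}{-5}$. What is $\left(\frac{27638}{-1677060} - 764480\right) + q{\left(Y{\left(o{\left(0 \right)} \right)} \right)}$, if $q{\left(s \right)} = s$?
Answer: $- \frac{16025974972291}{20963250} \approx -7.6448 \cdot 10^{5}$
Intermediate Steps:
$o{\left(v \right)} = \frac{4}{5} + v$ ($o{\left(v \right)} = v - - \frac{4}{5} = v + \frac{4}{5} = \frac{4}{5} + v$)
$Y{\left(M \right)} = M^{3}$
$\left(\frac{27638}{-1677060} - 764480\right) + q{\left(Y{\left(o{\left(0 \right)} \right)} \right)} = \left(\frac{27638}{-1677060} - 764480\right) + \left(\frac{4}{5} + 0\right)^{3} = \left(27638 \left(- \frac{1}{1677060}\right) - 764480\right) + \left(\frac{4}{5}\right)^{3} = \left(- \frac{13819}{838530} - 764480\right) + \frac{64}{125} = - \frac{641039428219}{838530} + \frac{64}{125} = - \frac{16025974972291}{20963250}$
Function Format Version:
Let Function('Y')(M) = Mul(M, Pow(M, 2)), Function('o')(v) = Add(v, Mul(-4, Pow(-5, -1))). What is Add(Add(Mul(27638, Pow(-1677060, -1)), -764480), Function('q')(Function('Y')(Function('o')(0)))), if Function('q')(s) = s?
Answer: Rational(-16025974972291, 20963250) ≈ -7.6448e+5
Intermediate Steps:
Function('o')(v) = Add(Rational(4, 5), v) (Function('o')(v) = Add(v, Mul(-4, Rational(-1, 5))) = Add(v, Rational(4, 5)) = Add(Rational(4, 5), v))
Function('Y')(M) = Pow(M, 3)
Add(Add(Mul(27638, Pow(-1677060, -1)), -764480), Function('q')(Function('Y')(Function('o')(0)))) = Add(Add(Mul(27638, Pow(-1677060, -1)), -764480), Pow(Add(Rational(4, 5), 0), 3)) = Add(Add(Mul(27638, Rational(-1, 1677060)), -764480), Pow(Rational(4, 5), 3)) = Add(Add(Rational(-13819, 838530), -764480), Rational(64, 125)) = Add(Rational(-641039428219, 838530), Rational(64, 125)) = Rational(-16025974972291, 20963250)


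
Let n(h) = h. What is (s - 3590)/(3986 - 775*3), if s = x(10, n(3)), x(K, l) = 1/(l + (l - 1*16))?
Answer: -35901/16610 ≈ -2.1614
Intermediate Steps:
x(K, l) = 1/(-16 + 2*l) (x(K, l) = 1/(l + (l - 16)) = 1/(l + (-16 + l)) = 1/(-16 + 2*l))
s = -1/10 (s = 1/(2*(-8 + 3)) = (1/2)/(-5) = (1/2)*(-1/5) = -1/10 ≈ -0.10000)
(s - 3590)/(3986 - 775*3) = (-1/10 - 3590)/(3986 - 775*3) = -35901/(10*(3986 - 2325)) = -35901/10/1661 = -35901/10*1/1661 = -35901/16610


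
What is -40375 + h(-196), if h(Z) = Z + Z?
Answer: -40767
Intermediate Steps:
h(Z) = 2*Z
-40375 + h(-196) = -40375 + 2*(-196) = -40375 - 392 = -40767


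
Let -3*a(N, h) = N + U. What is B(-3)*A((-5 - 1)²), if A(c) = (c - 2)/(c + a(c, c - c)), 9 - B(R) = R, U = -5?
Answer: 1224/77 ≈ 15.896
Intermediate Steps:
a(N, h) = 5/3 - N/3 (a(N, h) = -(N - 5)/3 = -(-5 + N)/3 = 5/3 - N/3)
B(R) = 9 - R
A(c) = (-2 + c)/(5/3 + 2*c/3) (A(c) = (c - 2)/(c + (5/3 - c/3)) = (-2 + c)/(5/3 + 2*c/3))
B(-3)*A((-5 - 1)²) = (9 - 1*(-3))*(3*(-2 + (-5 - 1)²)/(5 + 2*(-5 - 1)²)) = (9 + 3)*(3*(-2 + (-6)²)/(5 + 2*(-6)²)) = 12*(3*(-2 + 36)/(5 + 2*36)) = 12*(3*34/(5 + 72)) = 12*(3*34/77) = 12*(3*(1/77)*34) = 12*(102/77) = 1224/77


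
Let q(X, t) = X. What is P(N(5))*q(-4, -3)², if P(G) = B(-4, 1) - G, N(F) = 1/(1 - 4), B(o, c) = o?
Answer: -176/3 ≈ -58.667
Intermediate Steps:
N(F) = -⅓ (N(F) = 1/(-3) = -⅓)
P(G) = -4 - G
P(N(5))*q(-4, -3)² = (-4 - 1*(-⅓))*(-4)² = (-4 + ⅓)*16 = -11/3*16 = -176/3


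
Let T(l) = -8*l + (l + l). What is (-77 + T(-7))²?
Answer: 1225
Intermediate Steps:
T(l) = -6*l (T(l) = -8*l + 2*l = -6*l)
(-77 + T(-7))² = (-77 - 6*(-7))² = (-77 + 42)² = (-35)² = 1225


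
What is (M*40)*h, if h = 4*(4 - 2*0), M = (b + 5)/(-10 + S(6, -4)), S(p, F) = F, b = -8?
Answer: 960/7 ≈ 137.14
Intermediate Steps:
M = 3/14 (M = (-8 + 5)/(-10 - 4) = -3/(-14) = -3*(-1/14) = 3/14 ≈ 0.21429)
h = 16 (h = 4*(4 + 0) = 4*4 = 16)
(M*40)*h = ((3/14)*40)*16 = (60/7)*16 = 960/7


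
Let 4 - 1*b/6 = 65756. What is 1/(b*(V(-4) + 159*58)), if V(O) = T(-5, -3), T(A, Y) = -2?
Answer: -1/3637400640 ≈ -2.7492e-10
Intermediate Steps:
b = -394512 (b = 24 - 6*65756 = 24 - 394536 = -394512)
V(O) = -2
1/(b*(V(-4) + 159*58)) = 1/((-394512)*(-2 + 159*58)) = -1/(394512*(-2 + 9222)) = -1/394512/9220 = -1/394512*1/9220 = -1/3637400640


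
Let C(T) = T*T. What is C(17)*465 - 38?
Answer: 134347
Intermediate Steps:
C(T) = T²
C(17)*465 - 38 = 17²*465 - 38 = 289*465 - 38 = 134385 - 38 = 134347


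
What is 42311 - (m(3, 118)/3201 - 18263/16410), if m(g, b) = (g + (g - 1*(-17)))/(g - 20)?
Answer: 12594665546257/297660990 ≈ 42312.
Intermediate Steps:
m(g, b) = (17 + 2*g)/(-20 + g) (m(g, b) = (g + (g + 17))/(-20 + g) = (g + (17 + g))/(-20 + g) = (17 + 2*g)/(-20 + g))
42311 - (m(3, 118)/3201 - 18263/16410) = 42311 - (((17 + 2*3)/(-20 + 3))/3201 - 18263/16410) = 42311 - (((17 + 6)/(-17))*(1/3201) - 18263*1/16410) = 42311 - (-1/17*23*(1/3201) - 18263/16410) = 42311 - (-23/17*1/3201 - 18263/16410) = 42311 - (-23/54417 - 18263/16410) = 42311 - 1*(-331398367/297660990) = 42311 + 331398367/297660990 = 12594665546257/297660990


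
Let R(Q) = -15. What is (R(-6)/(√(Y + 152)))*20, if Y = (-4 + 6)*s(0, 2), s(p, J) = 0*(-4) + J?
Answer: -50*√39/13 ≈ -24.019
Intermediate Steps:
s(p, J) = J (s(p, J) = 0 + J = J)
Y = 4 (Y = (-4 + 6)*2 = 2*2 = 4)
(R(-6)/(√(Y + 152)))*20 = -15/√(4 + 152)*20 = -15*√39/78*20 = -5*√39/26*20 = -50*√39/13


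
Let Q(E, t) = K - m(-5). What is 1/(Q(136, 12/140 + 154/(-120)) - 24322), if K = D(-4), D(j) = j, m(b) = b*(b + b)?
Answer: -1/24376 ≈ -4.1024e-5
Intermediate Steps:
m(b) = 2*b² (m(b) = b*(2*b) = 2*b²)
K = -4
Q(E, t) = -54 (Q(E, t) = -4 - 2*(-5)² = -4 - 2*25 = -4 - 1*50 = -4 - 50 = -54)
1/(Q(136, 12/140 + 154/(-120)) - 24322) = 1/(-54 - 24322) = 1/(-24376) = -1/24376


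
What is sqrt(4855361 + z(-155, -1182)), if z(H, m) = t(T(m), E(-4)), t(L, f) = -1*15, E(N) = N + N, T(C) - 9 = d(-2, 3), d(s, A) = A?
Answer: sqrt(4855346) ≈ 2203.5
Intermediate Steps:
T(C) = 12 (T(C) = 9 + 3 = 12)
E(N) = 2*N
t(L, f) = -15
z(H, m) = -15
sqrt(4855361 + z(-155, -1182)) = sqrt(4855361 - 15) = sqrt(4855346)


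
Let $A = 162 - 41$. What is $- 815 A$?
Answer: $-98615$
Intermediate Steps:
$A = 121$ ($A = 162 - 41 = 121$)
$- 815 A = \left(-815\right) 121 = -98615$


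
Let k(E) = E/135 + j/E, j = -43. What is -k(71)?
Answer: 764/9585 ≈ 0.079708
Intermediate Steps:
k(E) = -43/E + E/135 (k(E) = E/135 - 43/E = -43/E + E/135)
-k(71) = -(-43/71 + (1/135)*71) = -(-43*1/71 + 71/135) = -(-43/71 + 71/135) = -1*(-764/9585) = 764/9585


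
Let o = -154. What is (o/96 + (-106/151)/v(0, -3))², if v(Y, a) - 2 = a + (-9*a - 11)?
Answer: 3579748561/1313337600 ≈ 2.7257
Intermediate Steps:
v(Y, a) = -9 - 8*a (v(Y, a) = 2 + (a + (-9*a - 11)) = 2 + (a + (-11 - 9*a)) = 2 + (-11 - 8*a) = -9 - 8*a)
(o/96 + (-106/151)/v(0, -3))² = (-154/96 + (-106/151)/(-9 - 8*(-3)))² = (-154*1/96 + (-106*1/151)/(-9 + 24))² = (-77/48 - 106/151/15)² = (-77/48 - 106/151*1/15)² = (-77/48 - 106/2265)² = (-59831/36240)² = 3579748561/1313337600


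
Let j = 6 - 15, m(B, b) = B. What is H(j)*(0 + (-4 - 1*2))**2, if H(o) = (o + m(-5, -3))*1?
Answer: -504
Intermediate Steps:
j = -9
H(o) = -5 + o (H(o) = (o - 5)*1 = (-5 + o)*1 = -5 + o)
H(j)*(0 + (-4 - 1*2))**2 = (-5 - 9)*(0 + (-4 - 1*2))**2 = -14*(0 + (-4 - 2))**2 = -14*(0 - 6)**2 = -14*(-6)**2 = -14*36 = -504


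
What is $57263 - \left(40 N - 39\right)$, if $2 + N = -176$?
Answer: $64422$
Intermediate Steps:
$N = -178$ ($N = -2 - 176 = -178$)
$57263 - \left(40 N - 39\right) = 57263 - \left(40 \left(-178\right) - 39\right) = 57263 - \left(-7120 - 39\right) = 57263 - -7159 = 57263 + 7159 = 64422$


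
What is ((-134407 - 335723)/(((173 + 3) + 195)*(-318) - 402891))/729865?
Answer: 31342/25344270179 ≈ 1.2367e-6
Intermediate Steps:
((-134407 - 335723)/(((173 + 3) + 195)*(-318) - 402891))/729865 = -470130/((176 + 195)*(-318) - 402891)*(1/729865) = -470130/(371*(-318) - 402891)*(1/729865) = -470130/(-117978 - 402891)*(1/729865) = -470130/(-520869)*(1/729865) = -470130*(-1/520869)*(1/729865) = (156710/173623)*(1/729865) = 31342/25344270179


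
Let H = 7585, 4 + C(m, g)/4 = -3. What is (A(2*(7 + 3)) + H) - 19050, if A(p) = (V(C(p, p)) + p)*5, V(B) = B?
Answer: -11505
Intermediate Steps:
C(m, g) = -28 (C(m, g) = -16 + 4*(-3) = -16 - 12 = -28)
A(p) = -140 + 5*p (A(p) = (-28 + p)*5 = -140 + 5*p)
(A(2*(7 + 3)) + H) - 19050 = ((-140 + 5*(2*(7 + 3))) + 7585) - 19050 = ((-140 + 5*(2*10)) + 7585) - 19050 = ((-140 + 5*20) + 7585) - 19050 = ((-140 + 100) + 7585) - 19050 = (-40 + 7585) - 19050 = 7545 - 19050 = -11505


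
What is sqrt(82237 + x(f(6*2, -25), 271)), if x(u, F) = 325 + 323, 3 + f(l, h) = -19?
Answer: 11*sqrt(685) ≈ 287.90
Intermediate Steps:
f(l, h) = -22 (f(l, h) = -3 - 19 = -22)
x(u, F) = 648
sqrt(82237 + x(f(6*2, -25), 271)) = sqrt(82237 + 648) = sqrt(82885) = 11*sqrt(685)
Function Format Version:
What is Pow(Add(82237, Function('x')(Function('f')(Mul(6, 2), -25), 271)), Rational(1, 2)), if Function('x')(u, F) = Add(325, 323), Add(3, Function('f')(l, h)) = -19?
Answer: Mul(11, Pow(685, Rational(1, 2))) ≈ 287.90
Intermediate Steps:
Function('f')(l, h) = -22 (Function('f')(l, h) = Add(-3, -19) = -22)
Function('x')(u, F) = 648
Pow(Add(82237, Function('x')(Function('f')(Mul(6, 2), -25), 271)), Rational(1, 2)) = Pow(Add(82237, 648), Rational(1, 2)) = Pow(82885, Rational(1, 2)) = Mul(11, Pow(685, Rational(1, 2)))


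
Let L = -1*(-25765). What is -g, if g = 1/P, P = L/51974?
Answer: -51974/25765 ≈ -2.0172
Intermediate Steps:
L = 25765
P = 25765/51974 ≈ 0.49573
g = 51974/25765 (g = 1/(25765/51974) = 51974/25765 ≈ 2.0172)
-g = -1*51974/25765 = -51974/25765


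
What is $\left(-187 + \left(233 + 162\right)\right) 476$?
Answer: $99008$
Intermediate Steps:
$\left(-187 + \left(233 + 162\right)\right) 476 = \left(-187 + 395\right) 476 = 208 \cdot 476 = 99008$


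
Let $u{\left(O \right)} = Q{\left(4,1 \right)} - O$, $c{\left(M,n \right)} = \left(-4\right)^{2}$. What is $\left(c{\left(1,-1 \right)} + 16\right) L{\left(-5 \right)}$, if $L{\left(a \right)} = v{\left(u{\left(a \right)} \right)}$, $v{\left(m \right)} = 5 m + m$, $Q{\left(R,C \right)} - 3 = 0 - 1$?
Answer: $1344$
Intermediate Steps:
$Q{\left(R,C \right)} = 2$ ($Q{\left(R,C \right)} = 3 + \left(0 - 1\right) = 3 - 1 = 2$)
$c{\left(M,n \right)} = 16$
$u{\left(O \right)} = 2 - O$
$v{\left(m \right)} = 6 m$
$L{\left(a \right)} = 12 - 6 a$ ($L{\left(a \right)} = 6 \left(2 - a\right) = 12 - 6 a$)
$\left(c{\left(1,-1 \right)} + 16\right) L{\left(-5 \right)} = \left(16 + 16\right) \left(12 - -30\right) = 32 \left(12 + 30\right) = 32 \cdot 42 = 1344$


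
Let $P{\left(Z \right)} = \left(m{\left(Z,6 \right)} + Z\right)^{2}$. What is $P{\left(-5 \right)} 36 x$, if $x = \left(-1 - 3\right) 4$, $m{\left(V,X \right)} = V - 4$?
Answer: $-112896$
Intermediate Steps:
$m{\left(V,X \right)} = -4 + V$ ($m{\left(V,X \right)} = V - 4 = -4 + V$)
$P{\left(Z \right)} = \left(-4 + 2 Z\right)^{2}$ ($P{\left(Z \right)} = \left(\left(-4 + Z\right) + Z\right)^{2} = \left(-4 + 2 Z\right)^{2}$)
$x = -16$ ($x = \left(-4\right) 4 = -16$)
$P{\left(-5 \right)} 36 x = 4 \left(-2 - 5\right)^{2} \cdot 36 \left(-16\right) = 4 \left(-7\right)^{2} \cdot 36 \left(-16\right) = 4 \cdot 49 \cdot 36 \left(-16\right) = 196 \cdot 36 \left(-16\right) = 7056 \left(-16\right) = -112896$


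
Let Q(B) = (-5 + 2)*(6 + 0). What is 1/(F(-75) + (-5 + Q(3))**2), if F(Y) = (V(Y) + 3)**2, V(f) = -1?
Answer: 1/533 ≈ 0.0018762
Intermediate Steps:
Q(B) = -18 (Q(B) = -3*6 = -18)
F(Y) = 4 (F(Y) = (-1 + 3)**2 = 2**2 = 4)
1/(F(-75) + (-5 + Q(3))**2) = 1/(4 + (-5 - 18)**2) = 1/(4 + (-23)**2) = 1/(4 + 529) = 1/533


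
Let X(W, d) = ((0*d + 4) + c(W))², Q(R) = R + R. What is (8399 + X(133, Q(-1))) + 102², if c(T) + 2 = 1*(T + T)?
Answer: 90627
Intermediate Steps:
c(T) = -2 + 2*T (c(T) = -2 + 1*(T + T) = -2 + 1*(2*T) = -2 + 2*T)
Q(R) = 2*R
X(W, d) = (2 + 2*W)² (X(W, d) = ((0*d + 4) + (-2 + 2*W))² = ((0 + 4) + (-2 + 2*W))² = (4 + (-2 + 2*W))² = (2 + 2*W)²)
(8399 + X(133, Q(-1))) + 102² = (8399 + 4*(1 + 133)²) + 102² = (8399 + 4*134²) + 10404 = (8399 + 4*17956) + 10404 = (8399 + 71824) + 10404 = 80223 + 10404 = 90627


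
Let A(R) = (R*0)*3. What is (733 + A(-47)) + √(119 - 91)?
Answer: 733 + 2*√7 ≈ 738.29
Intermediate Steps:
A(R) = 0 (A(R) = 0*3 = 0)
(733 + A(-47)) + √(119 - 91) = (733 + 0) + √(119 - 91) = 733 + √28 = 733 + 2*√7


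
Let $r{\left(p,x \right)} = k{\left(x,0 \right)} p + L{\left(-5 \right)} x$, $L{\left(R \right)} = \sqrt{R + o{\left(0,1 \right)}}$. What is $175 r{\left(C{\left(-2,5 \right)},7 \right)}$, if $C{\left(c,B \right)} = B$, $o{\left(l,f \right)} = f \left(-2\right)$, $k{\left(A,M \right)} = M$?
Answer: $1225 i \sqrt{7} \approx 3241.0 i$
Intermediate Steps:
$o{\left(l,f \right)} = - 2 f$
$L{\left(R \right)} = \sqrt{-2 + R}$ ($L{\left(R \right)} = \sqrt{R - 2} = \sqrt{-2 + R}$)
$r{\left(p,x \right)} = i x \sqrt{7}$ ($r{\left(p,x \right)} = 0 p + \sqrt{-2 - 5} x = 0 + \sqrt{-7} x = 0 + i \sqrt{7} x = 0 + i x \sqrt{7} = i x \sqrt{7}$)
$175 r{\left(C{\left(-2,5 \right)},7 \right)} = 175 i 7 \sqrt{7} = 175 \cdot 7 i \sqrt{7} = 1225 i \sqrt{7}$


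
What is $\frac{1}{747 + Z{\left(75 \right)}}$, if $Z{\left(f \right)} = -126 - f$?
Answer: $\frac{1}{546} \approx 0.0018315$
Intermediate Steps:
$\frac{1}{747 + Z{\left(75 \right)}} = \frac{1}{747 - 201} = \frac{1}{546}$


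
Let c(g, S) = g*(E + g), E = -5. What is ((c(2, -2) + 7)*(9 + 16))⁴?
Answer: 390625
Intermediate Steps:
c(g, S) = g*(-5 + g)
((c(2, -2) + 7)*(9 + 16))⁴ = ((2*(-5 + 2) + 7)*(9 + 16))⁴ = ((2*(-3) + 7)*25)⁴ = ((-6 + 7)*25)⁴ = (1*25)⁴ = 25⁴ = 390625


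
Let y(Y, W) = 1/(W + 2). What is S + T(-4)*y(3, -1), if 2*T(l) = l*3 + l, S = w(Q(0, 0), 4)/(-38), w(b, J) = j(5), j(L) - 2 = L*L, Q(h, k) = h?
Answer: -331/38 ≈ -8.7105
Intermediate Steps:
j(L) = 2 + L² (j(L) = 2 + L*L = 2 + L²)
w(b, J) = 27 (w(b, J) = 2 + 5² = 2 + 25 = 27)
S = -27/38 (S = 27/(-38) = 27*(-1/38) = -27/38 ≈ -0.71053)
y(Y, W) = 1/(2 + W)
T(l) = 2*l (T(l) = (l*3 + l)/2 = (3*l + l)/2 = (4*l)/2 = 2*l)
S + T(-4)*y(3, -1) = -27/38 + (2*(-4))/(2 - 1) = -27/38 - 8/1 = -27/38 - 8*1 = -27/38 - 8 = -331/38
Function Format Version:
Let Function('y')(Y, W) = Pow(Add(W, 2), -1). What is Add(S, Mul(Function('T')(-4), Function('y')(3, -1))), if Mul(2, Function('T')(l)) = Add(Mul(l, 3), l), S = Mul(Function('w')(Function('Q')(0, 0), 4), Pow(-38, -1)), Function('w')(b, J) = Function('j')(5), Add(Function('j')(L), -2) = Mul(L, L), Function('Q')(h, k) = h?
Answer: Rational(-331, 38) ≈ -8.7105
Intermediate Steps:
Function('j')(L) = Add(2, Pow(L, 2)) (Function('j')(L) = Add(2, Mul(L, L)) = Add(2, Pow(L, 2)))
Function('w')(b, J) = 27 (Function('w')(b, J) = Add(2, Pow(5, 2)) = Add(2, 25) = 27)
S = Rational(-27, 38) (S = Mul(27, Pow(-38, -1)) = Mul(27, Rational(-1, 38)) = Rational(-27, 38) ≈ -0.71053)
Function('y')(Y, W) = Pow(Add(2, W), -1)
Function('T')(l) = Mul(2, l) (Function('T')(l) = Mul(Rational(1, 2), Add(Mul(l, 3), l)) = Mul(Rational(1, 2), Add(Mul(3, l), l)) = Mul(Rational(1, 2), Mul(4, l)) = Mul(2, l))
Add(S, Mul(Function('T')(-4), Function('y')(3, -1))) = Add(Rational(-27, 38), Mul(Mul(2, -4), Pow(Add(2, -1), -1))) = Add(Rational(-27, 38), Mul(-8, Pow(1, -1))) = Add(Rational(-27, 38), Mul(-8, 1)) = Add(Rational(-27, 38), -8) = Rational(-331, 38)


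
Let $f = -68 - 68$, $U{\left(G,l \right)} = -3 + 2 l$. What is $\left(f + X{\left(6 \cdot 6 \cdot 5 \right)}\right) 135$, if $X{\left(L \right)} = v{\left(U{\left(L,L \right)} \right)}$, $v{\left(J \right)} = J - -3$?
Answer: $30240$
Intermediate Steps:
$f = -136$ ($f = -68 - 68 = -136$)
$v{\left(J \right)} = 3 + J$ ($v{\left(J \right)} = J + 3 = 3 + J$)
$X{\left(L \right)} = 2 L$ ($X{\left(L \right)} = 3 + \left(-3 + 2 L\right) = 2 L$)
$\left(f + X{\left(6 \cdot 6 \cdot 5 \right)}\right) 135 = \left(-136 + 2 \cdot 6 \cdot 6 \cdot 5\right) 135 = \left(-136 + 2 \cdot 36 \cdot 5\right) 135 = \left(-136 + 2 \cdot 180\right) 135 = \left(-136 + 360\right) 135 = 224 \cdot 135 = 30240$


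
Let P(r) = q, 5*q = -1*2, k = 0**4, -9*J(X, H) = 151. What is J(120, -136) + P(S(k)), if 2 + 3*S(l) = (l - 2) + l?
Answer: -773/45 ≈ -17.178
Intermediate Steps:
J(X, H) = -151/9 (J(X, H) = -1/9*151 = -151/9)
k = 0
S(l) = -4/3 + 2*l/3 (S(l) = -2/3 + ((l - 2) + l)/3 = -2/3 + ((-2 + l) + l)/3 = -2/3 + (-2 + 2*l)/3 = -2/3 + (-2/3 + 2*l/3) = -4/3 + 2*l/3)
q = -2/5 (q = (-1*2)/5 = (1/5)*(-2) = -2/5 ≈ -0.40000)
P(r) = -2/5
J(120, -136) + P(S(k)) = -151/9 - 2/5 = -773/45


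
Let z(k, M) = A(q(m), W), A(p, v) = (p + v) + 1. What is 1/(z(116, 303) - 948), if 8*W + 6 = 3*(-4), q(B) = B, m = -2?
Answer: -4/3805 ≈ -0.0010512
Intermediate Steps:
W = -9/4 (W = -¾ + (3*(-4))/8 = -¾ + (⅛)*(-12) = -¾ - 3/2 = -9/4 ≈ -2.2500)
A(p, v) = 1 + p + v
z(k, M) = -13/4 (z(k, M) = 1 - 2 - 9/4 = -13/4)
1/(z(116, 303) - 948) = 1/(-13/4 - 948) = 1/(-3805/4) = -4/3805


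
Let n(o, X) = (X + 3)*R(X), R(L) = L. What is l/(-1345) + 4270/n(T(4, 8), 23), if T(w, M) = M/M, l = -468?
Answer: 3011507/402155 ≈ 7.4884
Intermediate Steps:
T(w, M) = 1
n(o, X) = X*(3 + X) (n(o, X) = (X + 3)*X = (3 + X)*X = X*(3 + X))
l/(-1345) + 4270/n(T(4, 8), 23) = -468/(-1345) + 4270/((23*(3 + 23))) = -468*(-1/1345) + 4270/((23*26)) = 468/1345 + 4270/598 = 468/1345 + 4270*(1/598) = 468/1345 + 2135/299 = 3011507/402155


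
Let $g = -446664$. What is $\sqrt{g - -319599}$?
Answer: $i \sqrt{127065} \approx 356.46 i$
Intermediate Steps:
$\sqrt{g - -319599} = \sqrt{-446664 - -319599} = \sqrt{-446664 + 319599} = \sqrt{-127065} = i \sqrt{127065}$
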